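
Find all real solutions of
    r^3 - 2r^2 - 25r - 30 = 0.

Possible rational roots are divisors of -30. Testing r = -3 gives 0, so (r + 3) is a factor.
Divide: r^3 - 2r^2 - 25r - 30 = (r + 3)(r^2 - 5r - 10).
Apply the quadratic formula to r^2 - 5r - 10 = 0: r = (5 +/- sqrt(65))/2, i.e. r ~= 6.5311 or r ~= -1.5311.

r = -3 or r = -1.5311 or r = 6.5311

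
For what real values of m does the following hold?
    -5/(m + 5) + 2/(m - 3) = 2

m = -7.2783 or m = 3.7783

Multiply both sides by (m + 5)(m - 3):
-5(m - 3) + 2(m + 5) = 2(m + 5)(m - 3).
Expand and collect terms: 2m² + 7m - 55 = 0.
By the quadratic formula, m = (-7 ± √489) / 4, so m ≈ 3.7783 or m ≈ -7.2783.
Neither value makes a denominator zero (m ≠ -5, m ≠ 3), so both are valid.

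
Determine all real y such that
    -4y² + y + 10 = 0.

y = -1.4611 or y = 1.7111

Discriminant: (1)² − 4·(-4)·10 = 161.
Quadratic formula: y = (-1 ± √161) / (-8).
So y = 1/8 - √(161)/8 ≈ -1.4611 or y = 1/8 + √(161)/8 ≈ 1.7111.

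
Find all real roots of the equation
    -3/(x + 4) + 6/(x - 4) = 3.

x = -4.8151 or x = 5.8151

Multiply both sides by (x + 4)(x - 4):
-3(x - 4) + 6(x + 4) = 3(x + 4)(x - 4).
Expand and collect terms: 3x² - 3x - 84 = 0.
By the quadratic formula, x = (3 ± √1017) / 6, so x ≈ 5.8151 or x ≈ -4.8151.
Neither value makes a denominator zero (x ≠ -4, x ≠ 4), so both are valid.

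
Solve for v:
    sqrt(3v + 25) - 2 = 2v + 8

Isolate the radical: sqrt(3v + 25) = 2v + 10.
Square both sides: 3v + 25 = (2v + 10)^2.
Expand and rearrange: 4v^2 + 37v + 75 = 0.
Solving gives v = -3 or v = -6.25.
Check each candidate in the original equation:
  v = -3: sqrt(16) = 4, while 2v + 10 = 4 — valid.
  v = -6.25: sqrt(6.25) = 2.5, while 2v + 10 = -2.5 — extraneous.

v = -3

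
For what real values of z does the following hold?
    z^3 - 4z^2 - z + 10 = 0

z = -1.4495 or z = 2 or z = 3.4495

Possible rational roots are divisors of 10. Testing z = 2 gives 0, so (z - 2) is a factor.
Divide: z^3 - 4z^2 - z + 10 = (z - 2)(z^2 - 2z - 5).
Apply the quadratic formula to z^2 - 2z - 5 = 0: z = (2 +/- sqrt(24))/2, i.e. z ~= 3.4495 or z ~= -1.4495.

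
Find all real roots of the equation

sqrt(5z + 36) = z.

Square both sides: 5z + 36 = (z)^2.
Expand and rearrange: z^2 - 5z - 36 = 0.
Solving gives z = 9 or z = -4.
Check each candidate in the original equation:
  z = 9: sqrt(81) = 9, while z = 9 — valid.
  z = -4: sqrt(16) = 4, while z = -4 — extraneous.

z = 9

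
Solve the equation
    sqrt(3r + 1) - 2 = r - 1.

r = 0 or r = 1

Isolate the radical: sqrt(3r + 1) = r + 1.
Square both sides: 3r + 1 = (r + 1)^2.
Expand and rearrange: r^2 - r = 0.
Solving gives r = 1 or r = 0.
Check each candidate in the original equation:
  r = 1: sqrt(4) = 2, while r + 1 = 2 — valid.
  r = 0: sqrt(1) = 1, while r + 1 = 1 — valid.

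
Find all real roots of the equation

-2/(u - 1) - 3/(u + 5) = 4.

Multiply both sides by (u - 1)(u + 5):
-2(u + 5) - 3(u - 1) = 4(u - 1)(u + 5).
Expand and collect terms: 4u^2 + 21u - 13 = 0.
By the quadratic formula, u = (-21 +/- sqrt(649)) / 8, so u ~= 0.5594 or u ~= -5.8094.
Neither value makes a denominator zero (u != 1, u != -5), so both are valid.

u = -5.8094 or u = 0.5594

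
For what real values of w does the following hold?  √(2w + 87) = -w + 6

w = -3

Square both sides: 2w + 87 = (-w + 6)².
Expand and rearrange: w² - 14w - 51 = 0.
Solving gives w = 17 or w = -3.
Check each candidate in the original equation:
  w = 17: √(121) = 11, while -w + 6 = -11 — extraneous.
  w = -3: √(81) = 9, while -w + 6 = 9 — valid.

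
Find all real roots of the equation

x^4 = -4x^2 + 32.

Let u = x^2. The equation becomes u^2 + 4u - 32 = 0.
Factor: (u - 4)(u + 8) = 0, so u = 4 or u = -8.
x^2 = 4 gives x = +/-2.
x^2 = -8 < 0 has no real solution.

x = -2 or x = 2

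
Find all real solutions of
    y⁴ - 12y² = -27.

y = -3 or y = -1.7321 or y = 1.7321 or y = 3

Let u = y². The equation becomes u² - 12u + 27 = 0.
Factor: (u - 3)(u - 9) = 0, so u = 3 or u = 9.
y² = 3 gives y = ±√(3) ≈ ±1.7321.
y² = 9 gives y = ±3.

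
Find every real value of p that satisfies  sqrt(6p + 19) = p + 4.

Square both sides: 6p + 19 = (p + 4)^2.
Expand and rearrange: p^2 + 2p - 3 = 0.
Solving gives p = 1 or p = -3.
Check each candidate in the original equation:
  p = 1: sqrt(25) = 5, while p + 4 = 5 — valid.
  p = -3: sqrt(1) = 1, while p + 4 = 1 — valid.

p = -3 or p = 1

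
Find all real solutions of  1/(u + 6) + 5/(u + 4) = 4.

u = -5.8508 or u = -2.6492

Multiply both sides by (u + 6)(u + 4):
(u + 4) + 5(u + 6) = 4(u + 6)(u + 4).
Expand and collect terms: 4u^2 + 34u + 62 = 0.
By the quadratic formula, u = (-34 +/- sqrt(164)) / 8, so u ~= -2.6492 or u ~= -5.8508.
Neither value makes a denominator zero (u != -6, u != -4), so both are valid.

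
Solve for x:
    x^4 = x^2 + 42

x = -2.6458 or x = 2.6458

Let u = x^2. The equation becomes u^2 - u - 42 = 0.
Factor: (u + 6)(u - 7) = 0, so u = -6 or u = 7.
x^2 = -6 < 0 has no real solution.
x^2 = 7 gives x = +/-sqrt(7) ~= +/-2.6458.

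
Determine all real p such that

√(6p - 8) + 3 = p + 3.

p = 2 or p = 4

Isolate the radical: √(6p - 8) = p.
Square both sides: 6p - 8 = (p)².
Expand and rearrange: p² - 6p + 8 = 0.
Solving gives p = 4 or p = 2.
Check each candidate in the original equation:
  p = 4: √(16) = 4, while p = 4 — valid.
  p = 2: √(4) = 2, while p = 2 — valid.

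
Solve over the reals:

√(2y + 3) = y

y = 3

Square both sides: 2y + 3 = (y)².
Expand and rearrange: y² - 2y - 3 = 0.
Solving gives y = 3 or y = -1.
Check each candidate in the original equation:
  y = 3: √(9) = 3, while y = 3 — valid.
  y = -1: √(1) = 1, while y = -1 — extraneous.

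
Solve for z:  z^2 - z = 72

Bring every term to one side: z^2 - z - 72 = 0.
Factor: (z + 8)(z - 9) = 0.
So z = -8 or z = 9.

z = -8 or z = 9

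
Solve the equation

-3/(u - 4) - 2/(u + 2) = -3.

Multiply both sides by (u - 4)(u + 2):
-3(u + 2) - 2(u - 4) = -3(u - 4)(u + 2).
Expand and collect terms: -3u² + 11u + 22 = 0.
By the quadratic formula, u = (-11 ± √385) / -6, so u ≈ -1.4369 or u ≈ 5.1036.
Neither value makes a denominator zero (u ≠ 4, u ≠ -2), so both are valid.

u = -1.4369 or u = 5.1036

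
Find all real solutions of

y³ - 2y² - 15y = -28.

y = -3.8284 or y = 1.8284 or y = 4

Rearrange: y³ - 2y² - 15y + 28 = 0.
Possible rational roots are divisors of 28. Testing y = 4 gives 0, so (y - 4) is a factor.
Divide: y³ - 2y² - 15y + 28 = (y - 4)(y² + 2y - 7).
Apply the quadratic formula to y² + 2y - 7 = 0: y = (-2 ± √32)/2, i.e. y ≈ 1.8284 or y ≈ -3.8284.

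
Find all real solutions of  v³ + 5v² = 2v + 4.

Rearrange: v³ + 5v² - 2v - 4 = 0.
Possible rational roots are divisors of -4. Testing v = 1 gives 0, so (v - 1) is a factor.
Divide: v³ + 5v² - 2v - 4 = (v - 1)(v² + 6v + 4).
Apply the quadratic formula to v² + 6v + 4 = 0: v = (-6 ± √20)/2, i.e. v ≈ -0.7639 or v ≈ -5.2361.

v = -5.2361 or v = -0.7639 or v = 1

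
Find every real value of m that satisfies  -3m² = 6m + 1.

m = -1.8165 or m = -0.1835

Rearrange to standard form: -3m² - 6m - 1 = 0.
Discriminant: (-6)² − 4·(-3)·(-1) = 24.
Quadratic formula: m = (6 ± √24) / (-6).
So m = -1 - √(6)/3 ≈ -1.8165 or m = -1 + √(6)/3 ≈ -0.1835.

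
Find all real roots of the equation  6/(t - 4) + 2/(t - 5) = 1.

Multiply both sides by (t - 4)(t - 5):
6(t - 5) + 2(t - 4) = (t - 4)(t - 5).
Expand and collect terms: t² - 17t + 58 = 0.
By the quadratic formula, t = (17 ± √57) / 2, so t ≈ 12.2749 or t ≈ 4.7251.
Neither value makes a denominator zero (t ≠ 4, t ≠ 5), so both are valid.

t = 4.7251 or t = 12.2749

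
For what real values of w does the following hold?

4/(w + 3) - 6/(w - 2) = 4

Multiply both sides by (w + 3)(w - 2):
4(w - 2) - 6(w + 3) = 4(w + 3)(w - 2).
Expand and collect terms: 4w² + 6w + 2 = 0.
Factor or apply the quadratic formula: w = -0.5 or w = -1.
Neither value makes a denominator zero (w ≠ -3, w ≠ 2), so both are valid.

w = -1 or w = -0.5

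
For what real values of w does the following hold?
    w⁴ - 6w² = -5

Let u = w². The equation becomes u² - 6u + 5 = 0.
Factor: (u - 5)(u - 1) = 0, so u = 5 or u = 1.
w² = 5 gives w = ±√(5) ≈ ±2.2361.
w² = 1 gives w = ±1.

w = -2.2361 or w = -1 or w = 1 or w = 2.2361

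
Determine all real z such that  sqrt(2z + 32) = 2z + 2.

Square both sides: 2z + 32 = (2z + 2)^2.
Expand and rearrange: 4z^2 + 6z - 28 = 0.
Solving gives z = 2 or z = -3.5.
Check each candidate in the original equation:
  z = 2: sqrt(36) = 6, while 2z + 2 = 6 — valid.
  z = -3.5: sqrt(25) = 5, while 2z + 2 = -5 — extraneous.

z = 2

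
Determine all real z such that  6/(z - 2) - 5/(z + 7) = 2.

z = -8.9629 or z = 4.4629

Multiply both sides by (z - 2)(z + 7):
6(z + 7) - 5(z - 2) = 2(z - 2)(z + 7).
Expand and collect terms: 2z^2 + 9z - 80 = 0.
By the quadratic formula, z = (-9 +/- sqrt(721)) / 4, so z ~= 4.4629 or z ~= -8.9629.
Neither value makes a denominator zero (z != 2, z != -7), so both are valid.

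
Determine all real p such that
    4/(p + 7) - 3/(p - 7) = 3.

Multiply both sides by (p + 7)(p - 7):
4(p - 7) - 3(p + 7) = 3(p + 7)(p - 7).
Expand and collect terms: 3p² - p - 98 = 0.
By the quadratic formula, p = (1 ± √1177) / 6, so p ≈ 5.8846 or p ≈ -5.5512.
Neither value makes a denominator zero (p ≠ -7, p ≠ 7), so both are valid.

p = -5.5512 or p = 5.8846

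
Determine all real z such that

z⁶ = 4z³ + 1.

z = -0.618 or z = 1.618

Let u = z³. The equation becomes u² - 4u - 1 = 0.
By the quadratic formula, u = 2 + √(5) or u = 2 - √(5).
z³ = 2 + √(5) gives z = ∛(2 + √(5)) ≈ 1.618.
z³ = 2 - √(5) gives z = -∛(-2 + √(5)) ≈ -0.618.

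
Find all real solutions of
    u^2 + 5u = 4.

Rearrange to standard form: u^2 + 5u - 4 = 0.
Discriminant: (5)^2 - 4*1*(-4) = 41.
Quadratic formula: u = (-5 +/- sqrt(41)) / 2.
So u = -5/2 + sqrt(41)/2 ~= 0.7016 or u = -sqrt(41)/2 - 5/2 ~= -5.7016.

u = -5.7016 or u = 0.7016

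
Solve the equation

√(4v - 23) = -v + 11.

v = 8

Square both sides: 4v - 23 = (-v + 11)².
Expand and rearrange: v² - 26v + 144 = 0.
Solving gives v = 18 or v = 8.
Check each candidate in the original equation:
  v = 18: √(49) = 7, while -v + 11 = -7 — extraneous.
  v = 8: √(9) = 3, while -v + 11 = 3 — valid.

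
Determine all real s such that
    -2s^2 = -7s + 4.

Rearrange to standard form: -2s^2 + 7s - 4 = 0.
Discriminant: (7)^2 - 4*(-2)*(-4) = 17.
Quadratic formula: s = (-7 +/- sqrt(17)) / (-4).
So s = 7/4 - sqrt(17)/4 ~= 0.7192 or s = sqrt(17)/4 + 7/4 ~= 2.7808.

s = 0.7192 or s = 2.7808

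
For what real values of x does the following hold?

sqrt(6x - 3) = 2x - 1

x = 0.5 or x = 2

Square both sides: 6x - 3 = (2x - 1)^2.
Expand and rearrange: 4x^2 - 10x + 4 = 0.
Solving gives x = 2 or x = 0.5.
Check each candidate in the original equation:
  x = 2: sqrt(9) = 3, while 2x - 1 = 3 — valid.
  x = 0.5: sqrt(0) = 0, while 2x - 1 = 0 — valid.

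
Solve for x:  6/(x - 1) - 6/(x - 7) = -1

Multiply both sides by (x - 1)(x - 7):
6(x - 7) - 6(x - 1) = -(x - 1)(x - 7).
Expand and collect terms: -x^2 + 8x + 29 = 0.
By the quadratic formula, x = (-8 +/- sqrt(180)) / -2, so x ~= -2.7082 or x ~= 10.7082.
Neither value makes a denominator zero (x != 1, x != 7), so both are valid.

x = -2.7082 or x = 10.7082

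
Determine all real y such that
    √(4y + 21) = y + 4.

Square both sides: 4y + 21 = (y + 4)².
Expand and rearrange: y² + 4y - 5 = 0.
Solving gives y = 1 or y = -5.
Check each candidate in the original equation:
  y = 1: √(25) = 5, while y + 4 = 5 — valid.
  y = -5: √(1) = 1, while y + 4 = -1 — extraneous.

y = 1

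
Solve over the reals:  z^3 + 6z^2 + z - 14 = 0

Possible rational roots are divisors of -14. Testing z = -2 gives 0, so (z + 2) is a factor.
Divide: z^3 + 6z^2 + z - 14 = (z + 2)(z^2 + 4z - 7).
Apply the quadratic formula to z^2 + 4z - 7 = 0: z = (-4 +/- sqrt(44))/2, i.e. z ~= 1.3166 or z ~= -5.3166.

z = -5.3166 or z = -2 or z = 1.3166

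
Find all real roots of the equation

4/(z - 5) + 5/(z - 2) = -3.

Multiply both sides by (z - 5)(z - 2):
4(z - 2) + 5(z - 5) = -3(z - 5)(z - 2).
Expand and collect terms: -3z² + 12z + 3 = 0.
By the quadratic formula, z = (-12 ± √180) / -6, so z ≈ -0.2361 or z ≈ 4.2361.
Neither value makes a denominator zero (z ≠ 5, z ≠ 2), so both are valid.

z = -0.2361 or z = 4.2361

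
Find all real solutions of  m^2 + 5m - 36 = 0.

m = -9 or m = 4

Factor: (m - 4)(m + 9) = 0.
So m = 4 or m = -9.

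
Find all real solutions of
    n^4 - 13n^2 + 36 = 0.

Let u = n^2. The equation becomes u^2 - 13u + 36 = 0.
Factor: (u - 9)(u - 4) = 0, so u = 9 or u = 4.
n^2 = 9 gives n = +/-3.
n^2 = 4 gives n = +/-2.

n = -3 or n = -2 or n = 2 or n = 3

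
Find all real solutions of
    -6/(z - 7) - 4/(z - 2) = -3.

z = 2.8964 or z = 9.4369

Multiply both sides by (z - 7)(z - 2):
-6(z - 2) - 4(z - 7) = -3(z - 7)(z - 2).
Expand and collect terms: -3z^2 + 37z - 82 = 0.
By the quadratic formula, z = (-37 +/- sqrt(385)) / -6, so z ~= 2.8964 or z ~= 9.4369.
Neither value makes a denominator zero (z != 7, z != 2), so both are valid.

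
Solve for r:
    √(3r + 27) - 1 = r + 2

Isolate the radical: √(3r + 27) = r + 3.
Square both sides: 3r + 27 = (r + 3)².
Expand and rearrange: r² + 3r - 18 = 0.
Solving gives r = 3 or r = -6.
Check each candidate in the original equation:
  r = 3: √(36) = 6, while r + 3 = 6 — valid.
  r = -6: √(9) = 3, while r + 3 = -3 — extraneous.

r = 3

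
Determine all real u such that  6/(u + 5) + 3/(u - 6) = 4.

Multiply both sides by (u + 5)(u - 6):
6(u - 6) + 3(u + 5) = 4(u + 5)(u - 6).
Expand and collect terms: 4u^2 - 13u - 99 = 0.
By the quadratic formula, u = (13 +/- sqrt(1753)) / 8, so u ~= 6.8586 or u ~= -3.6086.
Neither value makes a denominator zero (u != -5, u != 6), so both are valid.

u = -3.6086 or u = 6.8586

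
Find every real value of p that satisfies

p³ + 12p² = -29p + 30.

p = -7.772 or p = -5 or p = 0.772

Rearrange: p³ + 12p² + 29p - 30 = 0.
Possible rational roots are divisors of -30. Testing p = -5 gives 0, so (p + 5) is a factor.
Divide: p³ + 12p² + 29p - 30 = (p + 5)(p² + 7p - 6).
Apply the quadratic formula to p² + 7p - 6 = 0: p = (-7 ± √73)/2, i.e. p ≈ 0.772 or p ≈ -7.772.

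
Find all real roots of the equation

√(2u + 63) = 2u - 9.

u = 9

Square both sides: 2u + 63 = (2u - 9)².
Expand and rearrange: 4u² - 38u + 18 = 0.
Solving gives u = 9 or u = 0.5.
Check each candidate in the original equation:
  u = 9: √(81) = 9, while 2u - 9 = 9 — valid.
  u = 0.5: √(64) = 8, while 2u - 9 = -8 — extraneous.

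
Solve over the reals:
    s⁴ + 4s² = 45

Let u = s². The equation becomes u² + 4u - 45 = 0.
Factor: (u - 5)(u + 9) = 0, so u = 5 or u = -9.
s² = 5 gives s = ±√(5) ≈ ±2.2361.
s² = -9 < 0 has no real solution.

s = -2.2361 or s = 2.2361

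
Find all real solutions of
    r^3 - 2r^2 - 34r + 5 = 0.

Possible rational roots are divisors of 5. Testing r = -5 gives 0, so (r + 5) is a factor.
Divide: r^3 - 2r^2 - 34r + 5 = (r + 5)(r^2 - 7r + 1).
Apply the quadratic formula to r^2 - 7r + 1 = 0: r = (7 +/- sqrt(45))/2, i.e. r ~= 6.8541 or r ~= 0.1459.

r = -5 or r = 0.1459 or r = 6.8541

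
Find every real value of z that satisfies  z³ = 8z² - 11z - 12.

Rearrange: z³ - 8z² + 11z + 12 = 0.
Possible rational roots are divisors of 12. Testing z = 3 gives 0, so (z - 3) is a factor.
Divide: z³ - 8z² + 11z + 12 = (z - 3)(z² - 5z - 4).
Apply the quadratic formula to z² - 5z - 4 = 0: z = (5 ± √41)/2, i.e. z ≈ 5.7016 or z ≈ -0.7016.

z = -0.7016 or z = 3 or z = 5.7016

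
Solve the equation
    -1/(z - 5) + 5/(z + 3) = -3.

Multiply both sides by (z - 5)(z + 3):
-(z + 3) + 5(z - 5) = -3(z - 5)(z + 3).
Expand and collect terms: -3z² + 2z + 73 = 0.
By the quadratic formula, z = (-2 ± √880) / -6, so z ≈ -4.6108 or z ≈ 5.2775.
Neither value makes a denominator zero (z ≠ 5, z ≠ -3), so both are valid.

z = -4.6108 or z = 5.2775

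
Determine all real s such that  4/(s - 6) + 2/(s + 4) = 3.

Multiply both sides by (s - 6)(s + 4):
4(s + 4) + 2(s - 6) = 3(s - 6)(s + 4).
Expand and collect terms: 3s² - 12s - 76 = 0.
By the quadratic formula, s = (12 ± √1056) / 6, so s ≈ 7.416 or s ≈ -3.416.
Neither value makes a denominator zero (s ≠ 6, s ≠ -4), so both are valid.

s = -3.416 or s = 7.416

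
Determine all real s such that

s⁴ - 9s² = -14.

s = -2.6458 or s = -1.4142 or s = 1.4142 or s = 2.6458

Let u = s². The equation becomes u² - 9u + 14 = 0.
Factor: (u - 2)(u - 7) = 0, so u = 2 or u = 7.
s² = 2 gives s = ±√(2) ≈ ±1.4142.
s² = 7 gives s = ±√(7) ≈ ±2.6458.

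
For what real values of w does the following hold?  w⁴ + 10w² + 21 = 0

No real solutions.

Let u = w². The equation becomes u² + 10u + 21 = 0.
Factor: (u + 3)(u + 7) = 0, so u = -3 or u = -7.
w² = -3 < 0 has no real solution.
w² = -7 < 0 has no real solution.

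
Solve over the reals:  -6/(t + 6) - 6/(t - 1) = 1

Multiply both sides by (t + 6)(t - 1):
-6(t - 1) - 6(t + 6) = (t + 6)(t - 1).
Expand and collect terms: t² + 17t + 24 = 0.
By the quadratic formula, t = (-17 ± √193) / 2, so t ≈ -1.5538 or t ≈ -15.4462.
Neither value makes a denominator zero (t ≠ -6, t ≠ 1), so both are valid.

t = -15.4462 or t = -1.5538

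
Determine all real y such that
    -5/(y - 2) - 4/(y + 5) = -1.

Multiply both sides by (y - 2)(y + 5):
-5(y + 5) - 4(y - 2) = -(y - 2)(y + 5).
Expand and collect terms: -y² + 6y + 27 = 0.
Factor or apply the quadratic formula: y = -3 or y = 9.
Neither value makes a denominator zero (y ≠ 2, y ≠ -5), so both are valid.

y = -3 or y = 9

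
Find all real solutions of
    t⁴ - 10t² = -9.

t = -3 or t = -1 or t = 1 or t = 3

Let u = t². The equation becomes u² - 10u + 9 = 0.
Factor: (u - 9)(u - 1) = 0, so u = 9 or u = 1.
t² = 9 gives t = ±3.
t² = 1 gives t = ±1.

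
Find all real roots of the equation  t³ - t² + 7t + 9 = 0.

t = -1

Possible rational roots are divisors of 9. Testing t = -1 gives 0, so (t + 1) is a factor.
Divide: t³ - t² + 7t + 9 = (t + 1)(t² - 2t + 9).
The quadratic t² - 2t + 9 has discriminant -32 < 0, so no further real roots.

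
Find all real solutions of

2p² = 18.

p = -3 or p = 3

Bring every term to one side: 2p² - 18 = 0.
Factor: 2(p - 3)(p + 3) = 0.
So p = 3 or p = -3.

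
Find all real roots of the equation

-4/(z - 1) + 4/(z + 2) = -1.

Multiply both sides by (z - 1)(z + 2):
-4(z + 2) + 4(z - 1) = -(z - 1)(z + 2).
Expand and collect terms: -z^2 - z + 14 = 0.
By the quadratic formula, z = (1 +/- sqrt(57)) / -2, so z ~= -4.2749 or z ~= 3.2749.
Neither value makes a denominator zero (z != 1, z != -2), so both are valid.

z = -4.2749 or z = 3.2749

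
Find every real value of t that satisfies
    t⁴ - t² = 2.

Let u = t². The equation becomes u² - u - 2 = 0.
Factor: (u - 2)(u + 1) = 0, so u = 2 or u = -1.
t² = 2 gives t = ±√(2) ≈ ±1.4142.
t² = -1 < 0 has no real solution.

t = -1.4142 or t = 1.4142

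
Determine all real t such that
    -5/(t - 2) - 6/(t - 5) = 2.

Multiply both sides by (t - 2)(t - 5):
-5(t - 5) - 6(t - 2) = 2(t - 2)(t - 5).
Expand and collect terms: 2t² - 3t - 17 = 0.
By the quadratic formula, t = (3 ± √145) / 4, so t ≈ 3.7604 or t ≈ -2.2604.
Neither value makes a denominator zero (t ≠ 2, t ≠ 5), so both are valid.

t = -2.2604 or t = 3.7604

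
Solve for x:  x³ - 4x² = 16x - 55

x = -3.8541 or x = 2.8541 or x = 5

Rearrange: x³ - 4x² - 16x + 55 = 0.
Possible rational roots are divisors of 55. Testing x = 5 gives 0, so (x - 5) is a factor.
Divide: x³ - 4x² - 16x + 55 = (x - 5)(x² + x - 11).
Apply the quadratic formula to x² + x - 11 = 0: x = (-1 ± √45)/2, i.e. x ≈ 2.8541 or x ≈ -3.8541.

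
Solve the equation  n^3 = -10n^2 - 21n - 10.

Rearrange: n^3 + 10n^2 + 21n + 10 = 0.
Possible rational roots are divisors of 10. Testing n = -2 gives 0, so (n + 2) is a factor.
Divide: n^3 + 10n^2 + 21n + 10 = (n + 2)(n^2 + 8n + 5).
Apply the quadratic formula to n^2 + 8n + 5 = 0: n = (-8 +/- sqrt(44))/2, i.e. n ~= -0.6834 or n ~= -7.3166.

n = -7.3166 or n = -2 or n = -0.6834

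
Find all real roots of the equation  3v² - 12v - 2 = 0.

v = -0.1602 or v = 4.1602

Discriminant: (-12)² − 4·3·(-2) = 168.
Quadratic formula: v = (12 ± √168) / 6.
So v = 2 + √(42)/3 ≈ 4.1602 or v = 2 - √(42)/3 ≈ -0.1602.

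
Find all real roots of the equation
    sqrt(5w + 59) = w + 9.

w = -2

Square both sides: 5w + 59 = (w + 9)^2.
Expand and rearrange: w^2 + 13w + 22 = 0.
Solving gives w = -2 or w = -11.
Check each candidate in the original equation:
  w = -2: sqrt(49) = 7, while w + 9 = 7 — valid.
  w = -11: sqrt(4) = 2, while w + 9 = -2 — extraneous.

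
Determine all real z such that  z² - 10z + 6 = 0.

z = 0.6411 or z = 9.3589

Discriminant: (-10)² − 4·1·6 = 76.
Quadratic formula: z = (10 ± √76) / 2.
So z = √(19) + 5 ≈ 9.3589 or z = 5 - √(19) ≈ 0.6411.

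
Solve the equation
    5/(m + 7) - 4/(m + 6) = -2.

Multiply both sides by (m + 7)(m + 6):
5(m + 6) - 4(m + 7) = -2(m + 7)(m + 6).
Expand and collect terms: -2m² - 27m - 86 = 0.
By the quadratic formula, m = (27 ± √41) / -4, so m ≈ -8.3508 or m ≈ -5.1492.
Neither value makes a denominator zero (m ≠ -7, m ≠ -6), so both are valid.

m = -8.3508 or m = -5.1492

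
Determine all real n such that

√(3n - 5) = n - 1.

Square both sides: 3n - 5 = (n - 1)².
Expand and rearrange: n² - 5n + 6 = 0.
Solving gives n = 3 or n = 2.
Check each candidate in the original equation:
  n = 3: √(4) = 2, while n - 1 = 2 — valid.
  n = 2: √(1) = 1, while n - 1 = 1 — valid.

n = 2 or n = 3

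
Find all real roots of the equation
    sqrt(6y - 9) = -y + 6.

Square both sides: 6y - 9 = (-y + 6)^2.
Expand and rearrange: y^2 - 18y + 45 = 0.
Solving gives y = 15 or y = 3.
Check each candidate in the original equation:
  y = 15: sqrt(81) = 9, while -y + 6 = -9 — extraneous.
  y = 3: sqrt(9) = 3, while -y + 6 = 3 — valid.

y = 3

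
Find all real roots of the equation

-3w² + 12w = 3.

Rearrange to standard form: -3w² + 12w - 3 = 0.
Discriminant: (12)² − 4·(-3)·(-3) = 108.
Quadratic formula: w = (-12 ± √108) / (-6).
So w = 2 - √(3) ≈ 0.2679 or w = √(3) + 2 ≈ 3.7321.

w = 0.2679 or w = 3.7321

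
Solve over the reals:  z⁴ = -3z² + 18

Let u = z². The equation becomes u² + 3u - 18 = 0.
Factor: (u - 3)(u + 6) = 0, so u = 3 or u = -6.
z² = 3 gives z = ±√(3) ≈ ±1.7321.
z² = -6 < 0 has no real solution.

z = -1.7321 or z = 1.7321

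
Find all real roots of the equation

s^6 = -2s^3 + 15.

Let u = s^3. The equation becomes u^2 + 2u - 15 = 0.
Factor: (u + 5)(u - 3) = 0, so u = -5 or u = 3.
s^3 = -5 gives s = -(5)^(1/3) ~= -1.71.
s^3 = 3 gives s = (3)^(1/3) ~= 1.4422.

s = -1.71 or s = 1.4422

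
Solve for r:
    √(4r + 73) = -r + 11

r = 2

Square both sides: 4r + 73 = (-r + 11)².
Expand and rearrange: r² - 26r + 48 = 0.
Solving gives r = 24 or r = 2.
Check each candidate in the original equation:
  r = 24: √(169) = 13, while -r + 11 = -13 — extraneous.
  r = 2: √(81) = 9, while -r + 11 = 9 — valid.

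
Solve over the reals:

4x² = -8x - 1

x = -1.866 or x = -0.134

Rearrange to standard form: 4x² + 8x + 1 = 0.
Discriminant: (8)² − 4·4·1 = 48.
Quadratic formula: x = (-8 ± √48) / 8.
So x = -1 + √(3)/2 ≈ -0.134 or x = -1 - √(3)/2 ≈ -1.866.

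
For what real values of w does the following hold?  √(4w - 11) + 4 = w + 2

w = 3 or w = 5

Isolate the radical: √(4w - 11) = w - 2.
Square both sides: 4w - 11 = (w - 2)².
Expand and rearrange: w² - 8w + 15 = 0.
Solving gives w = 5 or w = 3.
Check each candidate in the original equation:
  w = 5: √(9) = 3, while w - 2 = 3 — valid.
  w = 3: √(1) = 1, while w - 2 = 1 — valid.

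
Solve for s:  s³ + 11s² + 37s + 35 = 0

s = -5 or s = -4.4142 or s = -1.5858

Possible rational roots are divisors of 35. Testing s = -5 gives 0, so (s + 5) is a factor.
Divide: s³ + 11s² + 37s + 35 = (s + 5)(s² + 6s + 7).
Apply the quadratic formula to s² + 6s + 7 = 0: s = (-6 ± √8)/2, i.e. s ≈ -1.5858 or s ≈ -4.4142.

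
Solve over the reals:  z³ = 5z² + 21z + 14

Rearrange: z³ - 5z² - 21z - 14 = 0.
Possible rational roots are divisors of -14. Testing z = -2 gives 0, so (z + 2) is a factor.
Divide: z³ - 5z² - 21z - 14 = (z + 2)(z² - 7z - 7).
Apply the quadratic formula to z² - 7z - 7 = 0: z = (7 ± √77)/2, i.e. z ≈ 7.8875 or z ≈ -0.8875.

z = -2 or z = -0.8875 or z = 7.8875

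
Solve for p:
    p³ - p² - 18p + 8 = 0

p = -4 or p = 0.4384 or p = 4.5616

Possible rational roots are divisors of 8. Testing p = -4 gives 0, so (p + 4) is a factor.
Divide: p³ - p² - 18p + 8 = (p + 4)(p² - 5p + 2).
Apply the quadratic formula to p² - 5p + 2 = 0: p = (5 ± √17)/2, i.e. p ≈ 4.5616 or p ≈ 0.4384.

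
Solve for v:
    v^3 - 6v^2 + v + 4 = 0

v = -0.7016 or v = 1 or v = 5.7016

Possible rational roots are divisors of 4. Testing v = 1 gives 0, so (v - 1) is a factor.
Divide: v^3 - 6v^2 + v + 4 = (v - 1)(v^2 - 5v - 4).
Apply the quadratic formula to v^2 - 5v - 4 = 0: v = (5 +/- sqrt(41))/2, i.e. v ~= 5.7016 or v ~= -0.7016.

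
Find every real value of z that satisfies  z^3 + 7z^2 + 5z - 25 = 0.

Possible rational roots are divisors of -25. Testing z = -5 gives 0, so (z + 5) is a factor.
Divide: z^3 + 7z^2 + 5z - 25 = (z + 5)(z^2 + 2z - 5).
Apply the quadratic formula to z^2 + 2z - 5 = 0: z = (-2 +/- sqrt(24))/2, i.e. z ~= 1.4495 or z ~= -3.4495.

z = -5 or z = -3.4495 or z = 1.4495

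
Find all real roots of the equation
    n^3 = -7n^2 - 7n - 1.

Rearrange: n^3 + 7n^2 + 7n + 1 = 0.
Possible rational roots are divisors of 1. Testing n = -1 gives 0, so (n + 1) is a factor.
Divide: n^3 + 7n^2 + 7n + 1 = (n + 1)(n^2 + 6n + 1).
Apply the quadratic formula to n^2 + 6n + 1 = 0: n = (-6 +/- sqrt(32))/2, i.e. n ~= -0.1716 or n ~= -5.8284.

n = -5.8284 or n = -1 or n = -0.1716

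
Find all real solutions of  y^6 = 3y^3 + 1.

Let u = y^3. The equation becomes u^2 - 3u - 1 = 0.
By the quadratic formula, u = 3/2 + sqrt(13)/2 or u = 3/2 - sqrt(13)/2.
y^3 = 3/2 + sqrt(13)/2 gives y = (3/2 + sqrt(13)/2)^(1/3) ~= 1.4892.
y^3 = 3/2 - sqrt(13)/2 gives y = -(-3/2 + sqrt(13)/2)^(1/3) ~= -0.6715.

y = -0.6715 or y = 1.4892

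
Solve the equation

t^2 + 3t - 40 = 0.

Factor: (t - 5)(t + 8) = 0.
So t = 5 or t = -8.

t = -8 or t = 5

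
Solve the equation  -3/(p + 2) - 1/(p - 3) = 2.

Multiply both sides by (p + 2)(p - 3):
-3(p - 3) - (p + 2) = 2(p + 2)(p - 3).
Expand and collect terms: 2p² + 2p - 19 = 0.
By the quadratic formula, p = (-2 ± √156) / 4, so p ≈ 2.6225 or p ≈ -3.6225.
Neither value makes a denominator zero (p ≠ -2, p ≠ 3), so both are valid.

p = -3.6225 or p = 2.6225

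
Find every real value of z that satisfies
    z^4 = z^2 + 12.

Let u = z^2. The equation becomes u^2 - u - 12 = 0.
Factor: (u - 4)(u + 3) = 0, so u = 4 or u = -3.
z^2 = 4 gives z = +/-2.
z^2 = -3 < 0 has no real solution.

z = -2 or z = 2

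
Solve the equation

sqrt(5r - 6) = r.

r = 2 or r = 3

Square both sides: 5r - 6 = (r)^2.
Expand and rearrange: r^2 - 5r + 6 = 0.
Solving gives r = 3 or r = 2.
Check each candidate in the original equation:
  r = 3: sqrt(9) = 3, while r = 3 — valid.
  r = 2: sqrt(4) = 2, while r = 2 — valid.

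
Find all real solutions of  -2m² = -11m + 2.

Rearrange to standard form: -2m² + 11m - 2 = 0.
Discriminant: (11)² − 4·(-2)·(-2) = 105.
Quadratic formula: m = (-11 ± √105) / (-4).
So m = 11/4 - √(105)/4 ≈ 0.1883 or m = √(105)/4 + 11/4 ≈ 5.3117.

m = 0.1883 or m = 5.3117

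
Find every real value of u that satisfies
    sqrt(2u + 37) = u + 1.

Square both sides: 2u + 37 = (u + 1)^2.
Expand and rearrange: u^2 - 36 = 0.
Solving gives u = 6 or u = -6.
Check each candidate in the original equation:
  u = 6: sqrt(49) = 7, while u + 1 = 7 — valid.
  u = -6: sqrt(25) = 5, while u + 1 = -5 — extraneous.

u = 6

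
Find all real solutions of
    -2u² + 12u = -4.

Rearrange to standard form: -2u² + 12u + 4 = 0.
Discriminant: (12)² − 4·(-2)·4 = 176.
Quadratic formula: u = (-12 ± √176) / (-4).
So u = 3 - √(11) ≈ -0.3166 or u = 3 + √(11) ≈ 6.3166.

u = -0.3166 or u = 6.3166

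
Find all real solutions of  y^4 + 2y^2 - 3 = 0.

Let u = y^2. The equation becomes u^2 + 2u - 3 = 0.
Factor: (u - 1)(u + 3) = 0, so u = 1 or u = -3.
y^2 = 1 gives y = +/-1.
y^2 = -3 < 0 has no real solution.

y = -1 or y = 1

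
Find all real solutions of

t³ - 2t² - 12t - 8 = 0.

Possible rational roots are divisors of -8. Testing t = -2 gives 0, so (t + 2) is a factor.
Divide: t³ - 2t² - 12t - 8 = (t + 2)(t² - 4t - 4).
Apply the quadratic formula to t² - 4t - 4 = 0: t = (4 ± √32)/2, i.e. t ≈ 4.8284 or t ≈ -0.8284.

t = -2 or t = -0.8284 or t = 4.8284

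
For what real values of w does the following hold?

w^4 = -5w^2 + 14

w = -1.4142 or w = 1.4142

Let u = w^2. The equation becomes u^2 + 5u - 14 = 0.
Factor: (u + 7)(u - 2) = 0, so u = -7 or u = 2.
w^2 = -7 < 0 has no real solution.
w^2 = 2 gives w = +/-sqrt(2) ~= +/-1.4142.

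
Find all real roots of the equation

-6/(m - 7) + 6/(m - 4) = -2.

Multiply both sides by (m - 7)(m - 4):
-6(m - 4) + 6(m - 7) = -2(m - 7)(m - 4).
Expand and collect terms: -2m² + 22m - 38 = 0.
By the quadratic formula, m = (-22 ± √180) / -4, so m ≈ 2.1459 or m ≈ 8.8541.
Neither value makes a denominator zero (m ≠ 7, m ≠ 4), so both are valid.

m = 2.1459 or m = 8.8541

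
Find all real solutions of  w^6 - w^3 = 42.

w = -1.8171 or w = 1.9129

Let u = w^3. The equation becomes u^2 - u - 42 = 0.
Factor: (u - 7)(u + 6) = 0, so u = 7 or u = -6.
w^3 = 7 gives w = (7)^(1/3) ~= 1.9129.
w^3 = -6 gives w = -(6)^(1/3) ~= -1.8171.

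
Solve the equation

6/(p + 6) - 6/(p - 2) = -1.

Multiply both sides by (p + 6)(p - 2):
6(p - 2) - 6(p + 6) = -(p + 6)(p - 2).
Expand and collect terms: -p^2 - 4p + 60 = 0.
Factor or apply the quadratic formula: p = -10 or p = 6.
Neither value makes a denominator zero (p != -6, p != 2), so both are valid.

p = -10 or p = 6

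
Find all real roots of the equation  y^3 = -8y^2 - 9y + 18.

Rearrange: y^3 + 8y^2 + 9y - 18 = 0.
Possible rational roots are divisors of -18. Testing y = -3 gives 0, so (y + 3) is a factor.
Divide: y^3 + 8y^2 + 9y - 18 = (y + 3)(y^2 + 5y - 6).
Factor the quadratic: y = 1 or y = -6.

y = -6 or y = -3 or y = 1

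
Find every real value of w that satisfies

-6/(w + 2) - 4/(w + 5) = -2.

Multiply both sides by (w + 2)(w + 5):
-6(w + 5) - 4(w + 2) = -2(w + 2)(w + 5).
Expand and collect terms: -2w^2 - 4w + 18 = 0.
By the quadratic formula, w = (4 +/- sqrt(160)) / -4, so w ~= -4.1623 or w ~= 2.1623.
Neither value makes a denominator zero (w != -2, w != -5), so both are valid.

w = -4.1623 or w = 2.1623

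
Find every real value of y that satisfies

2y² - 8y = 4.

Rearrange to standard form: 2y² - 8y - 4 = 0.
Discriminant: (-8)² − 4·2·(-4) = 96.
Quadratic formula: y = (8 ± √96) / 4.
So y = 2 + √(6) ≈ 4.4495 or y = 2 - √(6) ≈ -0.4495.

y = -0.4495 or y = 4.4495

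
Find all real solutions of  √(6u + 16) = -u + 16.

Square both sides: 6u + 16 = (-u + 16)².
Expand and rearrange: u² - 38u + 240 = 0.
Solving gives u = 30 or u = 8.
Check each candidate in the original equation:
  u = 30: √(196) = 14, while -u + 16 = -14 — extraneous.
  u = 8: √(64) = 8, while -u + 16 = 8 — valid.

u = 8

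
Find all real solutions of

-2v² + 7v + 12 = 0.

v = -1.2604 or v = 4.7604

Discriminant: (7)² − 4·(-2)·12 = 145.
Quadratic formula: v = (-7 ± √145) / (-4).
So v = 7/4 - √(145)/4 ≈ -1.2604 or v = 7/4 + √(145)/4 ≈ 4.7604.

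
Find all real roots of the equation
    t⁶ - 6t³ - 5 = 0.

t = -0.9052 or t = 1.8891

Let u = t³. The equation becomes u² - 6u - 5 = 0.
By the quadratic formula, u = 3 + √(14) or u = 3 - √(14).
t³ = 3 + √(14) gives t = ∛(3 + √(14)) ≈ 1.8891.
t³ = 3 - √(14) gives t = -∛(-3 + √(14)) ≈ -0.9052.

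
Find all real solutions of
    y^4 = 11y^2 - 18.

Let u = y^2. The equation becomes u^2 - 11u + 18 = 0.
Factor: (u - 9)(u - 2) = 0, so u = 9 or u = 2.
y^2 = 9 gives y = +/-3.
y^2 = 2 gives y = +/-sqrt(2) ~= +/-1.4142.

y = -3 or y = -1.4142 or y = 1.4142 or y = 3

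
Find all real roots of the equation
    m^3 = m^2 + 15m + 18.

Rearrange: m^3 - m^2 - 15m - 18 = 0.
Possible rational roots are divisors of -18. Testing m = -2 gives 0, so (m + 2) is a factor.
Divide: m^3 - m^2 - 15m - 18 = (m + 2)(m^2 - 3m - 9).
Apply the quadratic formula to m^2 - 3m - 9 = 0: m = (3 +/- sqrt(45))/2, i.e. m ~= 4.8541 or m ~= -1.8541.

m = -2 or m = -1.8541 or m = 4.8541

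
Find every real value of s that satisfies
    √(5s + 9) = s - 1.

s = 8

Square both sides: 5s + 9 = (s - 1)².
Expand and rearrange: s² - 7s - 8 = 0.
Solving gives s = 8 or s = -1.
Check each candidate in the original equation:
  s = 8: √(49) = 7, while s - 1 = 7 — valid.
  s = -1: √(4) = 2, while s - 1 = -2 — extraneous.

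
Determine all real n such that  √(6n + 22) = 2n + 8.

Square both sides: 6n + 22 = (2n + 8)².
Expand and rearrange: 4n² + 26n + 42 = 0.
Solving gives n = -3 or n = -3.5.
Check each candidate in the original equation:
  n = -3: √(4) = 2, while 2n + 8 = 2 — valid.
  n = -3.5: √(1) = 1, while 2n + 8 = 1 — valid.

n = -3.5 or n = -3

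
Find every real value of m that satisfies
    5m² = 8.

m = -1.2649 or m = 1.2649

Rearrange to standard form: 5m² - 8 = 0.
Discriminant: (0)² − 4·5·(-8) = 160.
Quadratic formula: m = (0 ± √160) / 10.
So m = 2·√(10)/5 ≈ 1.2649 or m = -2·√(10)/5 ≈ -1.2649.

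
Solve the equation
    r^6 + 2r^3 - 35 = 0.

Let u = r^3. The equation becomes u^2 + 2u - 35 = 0.
Factor: (u - 5)(u + 7) = 0, so u = 5 or u = -7.
r^3 = 5 gives r = (5)^(1/3) ~= 1.71.
r^3 = -7 gives r = -(7)^(1/3) ~= -1.9129.

r = -1.9129 or r = 1.71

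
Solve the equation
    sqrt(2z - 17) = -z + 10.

z = 9

Square both sides: 2z - 17 = (-z + 10)^2.
Expand and rearrange: z^2 - 22z + 117 = 0.
Solving gives z = 13 or z = 9.
Check each candidate in the original equation:
  z = 13: sqrt(9) = 3, while -z + 10 = -3 — extraneous.
  z = 9: sqrt(1) = 1, while -z + 10 = 1 — valid.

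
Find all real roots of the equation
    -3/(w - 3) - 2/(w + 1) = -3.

w = -0.4821 or w = 4.1487

Multiply both sides by (w - 3)(w + 1):
-3(w + 1) - 2(w - 3) = -3(w - 3)(w + 1).
Expand and collect terms: -3w^2 + 11w + 6 = 0.
By the quadratic formula, w = (-11 +/- sqrt(193)) / -6, so w ~= -0.4821 or w ~= 4.1487.
Neither value makes a denominator zero (w != 3, w != -1), so both are valid.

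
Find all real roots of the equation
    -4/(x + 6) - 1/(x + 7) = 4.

Multiply both sides by (x + 6)(x + 7):
-4(x + 7) - (x + 6) = 4(x + 6)(x + 7).
Expand and collect terms: 4x² + 57x + 202 = 0.
By the quadratic formula, x = (-57 ± √17) / 8, so x ≈ -6.6096 or x ≈ -7.6404.
Neither value makes a denominator zero (x ≠ -6, x ≠ -7), so both are valid.

x = -7.6404 or x = -6.6096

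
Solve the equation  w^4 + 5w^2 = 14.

w = -1.4142 or w = 1.4142

Let u = w^2. The equation becomes u^2 + 5u - 14 = 0.
Factor: (u + 7)(u - 2) = 0, so u = -7 or u = 2.
w^2 = -7 < 0 has no real solution.
w^2 = 2 gives w = +/-sqrt(2) ~= +/-1.4142.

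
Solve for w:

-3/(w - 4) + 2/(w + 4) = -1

w = -5.5208 or w = 6.5208

Multiply both sides by (w - 4)(w + 4):
-3(w + 4) + 2(w - 4) = -(w - 4)(w + 4).
Expand and collect terms: -w² + w + 36 = 0.
By the quadratic formula, w = (-1 ± √145) / -2, so w ≈ -5.5208 or w ≈ 6.5208.
Neither value makes a denominator zero (w ≠ 4, w ≠ -4), so both are valid.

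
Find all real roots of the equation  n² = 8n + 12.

n = -1.2915 or n = 9.2915

Rearrange to standard form: n² - 8n - 12 = 0.
Discriminant: (-8)² − 4·1·(-12) = 112.
Quadratic formula: n = (8 ± √112) / 2.
So n = 4 + 2·√(7) ≈ 9.2915 or n = 4 - 2·√(7) ≈ -1.2915.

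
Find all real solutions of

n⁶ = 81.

Let u = n³. The equation becomes u² - 81 = 0.
Factor: (u + 9)(u - 9) = 0, so u = -9 or u = 9.
n³ = -9 gives n = -∛(9) ≈ -2.0801.
n³ = 9 gives n = ∛(9) ≈ 2.0801.

n = -2.0801 or n = 2.0801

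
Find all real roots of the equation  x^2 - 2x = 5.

x = -1.4495 or x = 3.4495

Rearrange to standard form: x^2 - 2x - 5 = 0.
Discriminant: (-2)^2 - 4*1*(-5) = 24.
Quadratic formula: x = (2 +/- sqrt(24)) / 2.
So x = 1 + sqrt(6) ~= 3.4495 or x = 1 - sqrt(6) ~= -1.4495.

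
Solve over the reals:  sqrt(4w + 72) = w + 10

w = -2

Square both sides: 4w + 72 = (w + 10)^2.
Expand and rearrange: w^2 + 16w + 28 = 0.
Solving gives w = -2 or w = -14.
Check each candidate in the original equation:
  w = -2: sqrt(64) = 8, while w + 10 = 8 — valid.
  w = -14: sqrt(16) = 4, while w + 10 = -4 — extraneous.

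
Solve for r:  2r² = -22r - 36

r = -9 or r = -2

Bring every term to one side: 2r² + 22r + 36 = 0.
Factor: 2(r + 9)(r + 2) = 0.
So r = -9 or r = -2.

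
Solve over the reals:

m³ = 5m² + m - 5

m = -1 or m = 1 or m = 5

Rearrange: m³ - 5m² - m + 5 = 0.
Possible rational roots are divisors of 5. Testing m = -1 gives 0, so (m + 1) is a factor.
Divide: m³ - 5m² - m + 5 = (m + 1)(m² - 6m + 5).
Factor the quadratic: m = 5 or m = 1.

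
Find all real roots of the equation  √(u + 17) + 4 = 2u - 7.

Isolate the radical: √(u + 17) = 2u - 11.
Square both sides: u + 17 = (2u - 11)².
Expand and rearrange: 4u² - 45u + 104 = 0.
Solving gives u = 8 or u = 3.25.
Check each candidate in the original equation:
  u = 8: √(25) = 5, while 2u - 11 = 5 — valid.
  u = 3.25: √(20.25) = 4.5, while 2u - 11 = -4.5 — extraneous.

u = 8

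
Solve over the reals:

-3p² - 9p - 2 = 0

p = -2.7583 or p = -0.2417

Discriminant: (-9)² − 4·(-3)·(-2) = 57.
Quadratic formula: p = (9 ± √57) / (-6).
So p = -3/2 - √(57)/6 ≈ -2.7583 or p = -3/2 + √(57)/6 ≈ -0.2417.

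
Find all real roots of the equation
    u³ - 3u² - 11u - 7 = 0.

Possible rational roots are divisors of -7. Testing u = -1 gives 0, so (u + 1) is a factor.
Divide: u³ - 3u² - 11u - 7 = (u + 1)(u² - 4u - 7).
Apply the quadratic formula to u² - 4u - 7 = 0: u = (4 ± √44)/2, i.e. u ≈ 5.3166 or u ≈ -1.3166.

u = -1.3166 or u = -1 or u = 5.3166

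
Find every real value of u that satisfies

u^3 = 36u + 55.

Rearrange: u^3 - 36u - 55 = 0.
Possible rational roots are divisors of -55. Testing u = -5 gives 0, so (u + 5) is a factor.
Divide: u^3 - 36u - 55 = (u + 5)(u^2 - 5u - 11).
Apply the quadratic formula to u^2 - 5u - 11 = 0: u = (5 +/- sqrt(69))/2, i.e. u ~= 6.6533 or u ~= -1.6533.

u = -5 or u = -1.6533 or u = 6.6533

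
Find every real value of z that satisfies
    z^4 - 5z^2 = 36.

Let u = z^2. The equation becomes u^2 - 5u - 36 = 0.
Factor: (u + 4)(u - 9) = 0, so u = -4 or u = 9.
z^2 = -4 < 0 has no real solution.
z^2 = 9 gives z = +/-3.

z = -3 or z = 3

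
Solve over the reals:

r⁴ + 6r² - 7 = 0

Let u = r². The equation becomes u² + 6u - 7 = 0.
Factor: (u - 1)(u + 7) = 0, so u = 1 or u = -7.
r² = 1 gives r = ±1.
r² = -7 < 0 has no real solution.

r = -1 or r = 1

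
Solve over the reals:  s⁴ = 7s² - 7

s = -2.4065 or s = -1.0994 or s = 1.0994 or s = 2.4065

Let u = s². The equation becomes u² - 7u + 7 = 0.
By the quadratic formula, u = √(21)/2 + 7/2 or u = 7/2 - √(21)/2.
s² = √(21)/2 + 7/2 gives s = ±√(√(21)/2 + 7/2) ≈ ±2.4065.
s² = 7/2 - √(21)/2 gives s = ±√(7/2 - √(21)/2) ≈ ±1.0994.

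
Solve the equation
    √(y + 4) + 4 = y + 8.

y = -4 or y = -3

Isolate the radical: √(y + 4) = y + 4.
Square both sides: y + 4 = (y + 4)².
Expand and rearrange: y² + 7y + 12 = 0.
Solving gives y = -3 or y = -4.
Check each candidate in the original equation:
  y = -3: √(1) = 1, while y + 4 = 1 — valid.
  y = -4: √(0) = 0, while y + 4 = 0 — valid.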